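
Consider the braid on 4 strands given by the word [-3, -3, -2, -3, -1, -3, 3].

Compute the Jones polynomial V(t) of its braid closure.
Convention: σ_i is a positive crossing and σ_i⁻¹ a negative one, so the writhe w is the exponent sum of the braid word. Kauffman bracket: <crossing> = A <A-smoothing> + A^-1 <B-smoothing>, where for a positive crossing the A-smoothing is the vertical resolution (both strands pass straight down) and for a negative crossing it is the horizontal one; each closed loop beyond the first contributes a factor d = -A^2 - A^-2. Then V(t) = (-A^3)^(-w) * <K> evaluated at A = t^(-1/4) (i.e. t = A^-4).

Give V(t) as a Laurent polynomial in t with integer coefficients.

First cancel adjacent σ_i σ_i⁻¹ pairs (Reidemeister II — same braid, same closure): s3^-1 s3^-1 s2^-1 s3^-1 s1^-1 s3^-1 s3 → s3^-1 s3^-1 s2^-1 s3^-1 s1^-1.
Braid: s3^-1 s3^-1 s2^-1 s3^-1 s1^-1 on 4 strands, 5 crossings.
Writhe w = (#positive) - (#negative) = 0 - 5 = -5.
Enumerate smoothing states for the bracket polynomial. There are 2^5 = 32 states.
Each crossing splits two ways (0=vertical, 1=horizontal). The state's weight is A^(#A-smoothings - #B-smoothings) * d^(loops - 1).
  state 00000: A-exp=-5, loops=4, term = A^-5 * d^3
  state 00001: A-exp=-3, loops=3, term = A^-3 * d^2
  state 00010: A-exp=-3, loops=3, term = A^-3 * d^2
  state 00011: A-exp=-1, loops=2, term = A^-1 * d^1
  state 00100: A-exp=-3, loops=3, term = A^-3 * d^2
  state 00101: A-exp=-1, loops=2, term = A^-1 * d^1
  state 00110: A-exp=-1, loops=2, term = A^-1 * d^1
  state 00111: A-exp=+1, loops=1, term = A^1 * d^0
  state 01000: A-exp=-3, loops=3, term = A^-3 * d^2
  state 01001: A-exp=-1, loops=2, term = A^-1 * d^1
  state 01010: A-exp=-1, loops=4, term = A^-1 * d^3
  state 01011: A-exp=+1, loops=3, term = A^1 * d^2
  state 01100: A-exp=-1, loops=2, term = A^-1 * d^1
  state 01101: A-exp=+1, loops=1, term = A^1 * d^0
  state 01110: A-exp=+1, loops=3, term = A^1 * d^2
  state 01111: A-exp=+3, loops=2, term = A^3 * d^1
  state 10000: A-exp=-3, loops=3, term = A^-3 * d^2
  state 10001: A-exp=-1, loops=2, term = A^-1 * d^1
  state 10010: A-exp=-1, loops=4, term = A^-1 * d^3
  state 10011: A-exp=+1, loops=3, term = A^1 * d^2
  state 10100: A-exp=-1, loops=2, term = A^-1 * d^1
  state 10101: A-exp=+1, loops=1, term = A^1 * d^0
  state 10110: A-exp=+1, loops=3, term = A^1 * d^2
  state 10111: A-exp=+3, loops=2, term = A^3 * d^1
  state 11000: A-exp=-1, loops=4, term = A^-1 * d^3
  state 11001: A-exp=+1, loops=3, term = A^1 * d^2
  state 11010: A-exp=+1, loops=5, term = A^1 * d^4
  state 11011: A-exp=+3, loops=4, term = A^3 * d^3
  state 11100: A-exp=+1, loops=3, term = A^1 * d^2
  state 11101: A-exp=+3, loops=2, term = A^3 * d^1
  state 11110: A-exp=+3, loops=4, term = A^3 * d^3
  state 11111: A-exp=+5, loops=3, term = A^5 * d^2
Collect the terms by A-exponent (count of states per loop number):
Powers of d = -A^2 - A^-2: d^2 = A^4 + 2 + A^-4; d^3 = -A^6 - 3*A^2 - 3*A^-2 - A^-6; d^4 = A^8 + 4*A^4 + 6 + 4*A^-4 + A^-8.
  A^5 * (d^2) = A^9 + 2*A^5 + A
  A^3 * (3*d + 2*d^3) = -2*A^9 - 9*A^5 - 9*A - 2*A^-3
  A^1 * (3 + 6*d^2 + d^4) = A^9 + 10*A^5 + 21*A + 10*A^-3 + A^-7
  A^-1 * (7*d + 3*d^3) = -3*A^5 - 16*A - 16*A^-3 - 3*A^-7
  A^-3 * (5*d^2) = 5*A + 10*A^-3 + 5*A^-7
  A^-5 * (d^3) = -A - 3*A^-3 - 3*A^-7 - A^-11
Summing the groups: <K> = A - A^-3 - A^-11
Normalise by the writhe: (-A^3)^(-w) = (-A^3)^(5) = -A^15, so f(A) = -A^15 * <K> = -A^16 + A^12 + A^4.
Substitute A = t^(-1/4), i.e. A^e → t^(-e/4): V(t) = t^-1 + t^-3 - t^-4

Answer: t^-1 + t^-3 - t^-4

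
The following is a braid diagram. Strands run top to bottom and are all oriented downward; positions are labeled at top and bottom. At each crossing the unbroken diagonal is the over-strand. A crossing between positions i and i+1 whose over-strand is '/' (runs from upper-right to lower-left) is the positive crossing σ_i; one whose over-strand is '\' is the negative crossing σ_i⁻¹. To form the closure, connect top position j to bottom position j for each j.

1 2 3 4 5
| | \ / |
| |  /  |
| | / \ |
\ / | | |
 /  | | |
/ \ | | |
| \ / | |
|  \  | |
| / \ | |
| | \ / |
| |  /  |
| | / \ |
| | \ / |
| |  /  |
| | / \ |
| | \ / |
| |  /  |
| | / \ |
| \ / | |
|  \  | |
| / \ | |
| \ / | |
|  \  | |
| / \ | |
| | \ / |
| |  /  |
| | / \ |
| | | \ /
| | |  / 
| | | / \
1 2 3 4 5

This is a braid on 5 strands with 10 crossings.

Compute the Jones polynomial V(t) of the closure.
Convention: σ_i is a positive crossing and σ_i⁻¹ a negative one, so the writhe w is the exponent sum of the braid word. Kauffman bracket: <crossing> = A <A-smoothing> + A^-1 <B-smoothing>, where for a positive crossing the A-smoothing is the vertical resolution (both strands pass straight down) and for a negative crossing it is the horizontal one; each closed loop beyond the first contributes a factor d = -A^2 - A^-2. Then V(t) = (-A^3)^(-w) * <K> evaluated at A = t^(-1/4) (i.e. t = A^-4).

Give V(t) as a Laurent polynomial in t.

-t^6 + 2*t^5 - 4*t^4 + 5*t^3 - 4*t^2 + 5*t - 3 + 2*t^-1 - t^-2

Derivation:
Reading the diagram top to bottom ('/'-over between positions i,i+1 = s_i, '\'-over = s_i^-1): braid word = s3 s1 s2^-1 s3 s3 s3 s2^-1 s2^-1 s3 s4.
The presented braid s3 s1 s2^-1 s3 s3 s3 s2^-1 s2^-1 s3 s4 on 5 strands reduces by inverse Markov moves (closure unchanged at each step):
  Destabilize: the word has the form β·s4 where s4 occurs only as the final letter (β ∈ B_4); drop it and the last strand → 4 strands.
Reduced to β = s3 s1 s2^-1 s3 s3 s3 s2^-1 s2^-1 s3 on 4 strands, 9 crossings.
Compute on β:
Braid: s3 s1 s2^-1 s3 s3 s3 s2^-1 s2^-1 s3 on 4 strands, 9 crossings.
Writhe w = (#positive) - (#negative) = 6 - 3 = 3.
State-sum expansion of <K>. There are 2^9 = 512 states.
Each crossing splits two ways (0=vertical, 1=horizontal). The state's weight is A^(#A-smoothings - #B-smoothings) * d^(loops - 1).
Tabulate the states by total A-exponent and number of loops L (A-exp: L × count):
  A^9: L=5 ×1
  A^7: L=4 ×9
  A^5: L=3 ×32, L=5 ×4
  A^3: L=2 ×51, L=4 ×32, L=6 ×1
  A^1: L=1 ×27, L=3 ×81, L=5 ×18
  A^-1: L=2 ×53, L=4 ×67, L=6 ×6
  A^-3: L=3 ×50, L=5 ×33, L=7 ×1
  A^-5: L=4 ×27, L=6 ×9
  A^-7: L=5 ×8, L=7 ×1
  A^-9: L=6 ×1
Each group contributes A^e * Σ count * d^(L-1):
Powers of d = -A^2 - A^-2: d^2 = A^4 + 2 + A^-4; d^3 = -A^6 - 3*A^2 - 3*A^-2 - A^-6; d^4 = A^8 + 4*A^4 + 6 + 4*A^-4 + A^-8; d^5 = -A^10 - 5*A^6 - 10*A^2 - 10*A^-2 - 5*A^-6 - A^-10; d^6 = A^12 + 6*A^8 + 15*A^4 + 20 + 15*A^-4 + 6*A^-8 + A^-12.
  A^9 * (d^4) = A^17 + 4*A^13 + 6*A^9 + 4*A^5 + A
  A^7 * (9*d^3) = -9*A^13 - 27*A^9 - 27*A^5 - 9*A
  A^5 * (32*d^2 + 4*d^4) = 4*A^13 + 48*A^9 + 88*A^5 + 48*A + 4*A^-3
  A^3 * (51*d + 32*d^3 + d^5) = -A^13 - 37*A^9 - 157*A^5 - 157*A - 37*A^-3 - A^-7
  A^1 * (27 + 81*d^2 + 18*d^4) = 18*A^9 + 153*A^5 + 297*A + 153*A^-3 + 18*A^-7
  A^-1 * (53*d + 67*d^3 + 6*d^5) = -6*A^9 - 97*A^5 - 314*A - 314*A^-3 - 97*A^-7 - 6*A^-11
  A^-3 * (50*d^2 + 33*d^4 + d^6) = A^9 + 39*A^5 + 197*A + 318*A^-3 + 197*A^-7 + 39*A^-11 + A^-15
  A^-5 * (27*d^3 + 9*d^5) = -9*A^5 - 72*A - 171*A^-3 - 171*A^-7 - 72*A^-11 - 9*A^-15
  A^-7 * (8*d^4 + d^6) = A^5 + 14*A + 47*A^-3 + 68*A^-7 + 47*A^-11 + 14*A^-15 + A^-19
  A^-9 * (d^5) = -A - 5*A^-3 - 10*A^-7 - 10*A^-11 - 5*A^-15 - A^-19
Summing the groups: <K> = A^17 - 2*A^13 + 3*A^9 - 5*A^5 + 4*A - 5*A^-3 + 4*A^-7 - 2*A^-11 + A^-15
Normalise by the writhe: (-A^3)^(-w) = (-A^3)^(-3) = -A^-9, so f(A) = -A^-9 * <K> = -A^8 + 2*A^4 - 3 + 5*A^-4 - 4*A^-8 + 5*A^-12 - 4*A^-16 + 2*A^-20 - A^-24.
Substitute A = t^(-1/4), i.e. A^e → t^(-e/4): V(t) = -t^6 + 2*t^5 - 4*t^4 + 5*t^3 - 4*t^2 + 5*t - 3 + 2*t^-1 - t^-2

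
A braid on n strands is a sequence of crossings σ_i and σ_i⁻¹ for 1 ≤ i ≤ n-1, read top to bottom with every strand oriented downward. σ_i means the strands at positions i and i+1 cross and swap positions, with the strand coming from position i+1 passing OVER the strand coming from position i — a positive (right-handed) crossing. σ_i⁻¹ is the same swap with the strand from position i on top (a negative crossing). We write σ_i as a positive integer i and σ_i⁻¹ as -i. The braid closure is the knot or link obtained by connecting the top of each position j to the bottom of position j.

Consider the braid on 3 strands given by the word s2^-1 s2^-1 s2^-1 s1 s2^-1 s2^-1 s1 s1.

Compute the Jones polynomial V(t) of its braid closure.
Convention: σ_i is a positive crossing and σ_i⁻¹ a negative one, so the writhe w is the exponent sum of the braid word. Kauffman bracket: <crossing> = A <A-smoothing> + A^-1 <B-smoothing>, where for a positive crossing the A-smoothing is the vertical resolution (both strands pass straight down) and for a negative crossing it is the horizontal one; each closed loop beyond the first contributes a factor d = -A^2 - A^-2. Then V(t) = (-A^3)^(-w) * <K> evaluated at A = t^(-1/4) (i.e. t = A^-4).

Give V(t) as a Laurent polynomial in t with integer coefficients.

-t^2 + 2*t - 3 + 5*t^-1 - 4*t^-2 + 5*t^-3 - 4*t^-4 + 2*t^-5 - t^-6

Derivation:
Braid: s2^-1 s2^-1 s2^-1 s1 s2^-1 s2^-1 s1 s1 on 3 strands, 8 crossings.
Writhe w = (#positive) - (#negative) = 3 - 5 = -2.
Enumerate smoothing states for the bracket polynomial. There are 2^8 = 256 states.
Smooth each crossing (0=||, 1=⌣⌢); contribution A^(Σ sign_k(1-2s_k)) * d^(L-1).
Tabulate the states by total A-exponent and number of loops L (A-exp: L × count):
  A^8: L=6 ×1
  A^6: L=5 ×8
  A^4: L=4 ×27, L=6 ×1
  A^2: L=3 ×50, L=5 ×6
  A^0: L=2 ×53, L=4 ×17
  A^-2: L=1 ×27, L=3 ×28, L=5 ×1
  A^-4: L=2 ×24, L=4 ×4
  A^-6: L=3 ×8
  A^-8: L=4 ×1
Each group contributes A^e * Σ count * d^(L-1):
Powers of d = -A^2 - A^-2: d^2 = A^4 + 2 + A^-4; d^3 = -A^6 - 3*A^2 - 3*A^-2 - A^-6; d^4 = A^8 + 4*A^4 + 6 + 4*A^-4 + A^-8; d^5 = -A^10 - 5*A^6 - 10*A^2 - 10*A^-2 - 5*A^-6 - A^-10.
  A^8 * (d^5) = -A^18 - 5*A^14 - 10*A^10 - 10*A^6 - 5*A^2 - A^-2
  A^6 * (8*d^4) = 8*A^14 + 32*A^10 + 48*A^6 + 32*A^2 + 8*A^-2
  A^4 * (27*d^3 + d^5) = -A^14 - 32*A^10 - 91*A^6 - 91*A^2 - 32*A^-2 - A^-6
  A^2 * (50*d^2 + 6*d^4) = 6*A^10 + 74*A^6 + 136*A^2 + 74*A^-2 + 6*A^-6
  A^0 * (53*d + 17*d^3) = -17*A^6 - 104*A^2 - 104*A^-2 - 17*A^-6
  A^-2 * (27 + 28*d^2 + d^4) = A^6 + 32*A^2 + 89*A^-2 + 32*A^-6 + A^-10
  A^-4 * (24*d + 4*d^3) = -4*A^2 - 36*A^-2 - 36*A^-6 - 4*A^-10
  A^-6 * (8*d^2) = 8*A^-2 + 16*A^-6 + 8*A^-10
  A^-8 * (d^3) = -A^-2 - 3*A^-6 - 3*A^-10 - A^-14
Summing the groups: <K> = -A^18 + 2*A^14 - 4*A^10 + 5*A^6 - 4*A^2 + 5*A^-2 - 3*A^-6 + 2*A^-10 - A^-14
Normalise by the writhe: (-A^3)^(-w) = (-A^3)^(2) = A^6, so f(A) = A^6 * <K> = -A^24 + 2*A^20 - 4*A^16 + 5*A^12 - 4*A^8 + 5*A^4 - 3 + 2*A^-4 - A^-8.
Substitute A = t^(-1/4), i.e. A^e → t^(-e/4): V(t) = -t^2 + 2*t - 3 + 5*t^-1 - 4*t^-2 + 5*t^-3 - 4*t^-4 + 2*t^-5 - t^-6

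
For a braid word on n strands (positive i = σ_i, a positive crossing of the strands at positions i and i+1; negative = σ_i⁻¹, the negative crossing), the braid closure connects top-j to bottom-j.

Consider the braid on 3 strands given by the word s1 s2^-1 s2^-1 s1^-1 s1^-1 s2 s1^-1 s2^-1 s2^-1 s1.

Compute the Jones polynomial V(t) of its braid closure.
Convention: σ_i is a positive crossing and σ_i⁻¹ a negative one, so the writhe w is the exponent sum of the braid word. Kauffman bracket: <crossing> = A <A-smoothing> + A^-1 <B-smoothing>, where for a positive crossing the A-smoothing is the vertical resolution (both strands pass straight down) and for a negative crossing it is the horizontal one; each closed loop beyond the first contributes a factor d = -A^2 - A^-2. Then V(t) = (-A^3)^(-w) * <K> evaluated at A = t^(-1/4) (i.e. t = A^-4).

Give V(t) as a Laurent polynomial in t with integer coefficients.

Braid: s1 s2^-1 s2^-1 s1^-1 s1^-1 s2 s1^-1 s2^-1 s2^-1 s1 on 3 strands, 10 crossings.
Writhe w = (#positive) - (#negative) = 3 - 7 = -4.
Computing the Kauffman bracket via state sum. There are 2^10 = 1024 states.
Smooth each crossing (0=||, 1=⌣⌢); contribution A^(Σ sign_k(1-2s_k)) * d^(L-1).
Tabulate the states by total A-exponent and number of loops L (A-exp: L × count):
  A^10: L=6 ×1
  A^8: L=5 ×10
  A^6: L=4 ×43, L=6 ×2
  A^4: L=3 ×98, L=5 ×22
  A^2: L=2 ×118, L=4 ×88, L=6 ×4
  A^0: L=1 ×60, L=3 ×162, L=5 ×30
  A^-2: L=2 ×128, L=4 ×79, L=6 ×3
  A^-4: L=1 ×23, L=3 ×84, L=5 ×13
  A^-6: L=2 ×27, L=4 ×18
  A^-8: L=1 ×2, L=3 ×8
  A^-10: L=2 ×1
Each group contributes A^e * Σ count * d^(L-1):
Powers of d = -A^2 - A^-2: d^2 = A^4 + 2 + A^-4; d^3 = -A^6 - 3*A^2 - 3*A^-2 - A^-6; d^4 = A^8 + 4*A^4 + 6 + 4*A^-4 + A^-8; d^5 = -A^10 - 5*A^6 - 10*A^2 - 10*A^-2 - 5*A^-6 - A^-10.
  A^10 * (d^5) = -A^20 - 5*A^16 - 10*A^12 - 10*A^8 - 5*A^4 - 1
  A^8 * (10*d^4) = 10*A^16 + 40*A^12 + 60*A^8 + 40*A^4 + 10
  A^6 * (43*d^3 + 2*d^5) = -2*A^16 - 53*A^12 - 149*A^8 - 149*A^4 - 53 - 2*A^-4
  A^4 * (98*d^2 + 22*d^4) = 22*A^12 + 186*A^8 + 328*A^4 + 186 + 22*A^-4
  A^2 * (118*d + 88*d^3 + 4*d^5) = -4*A^12 - 108*A^8 - 422*A^4 - 422 - 108*A^-4 - 4*A^-8
  A^0 * (60 + 162*d^2 + 30*d^4) = 30*A^8 + 282*A^4 + 564 + 282*A^-4 + 30*A^-8
  A^-2 * (128*d + 79*d^3 + 3*d^5) = -3*A^8 - 94*A^4 - 395 - 395*A^-4 - 94*A^-8 - 3*A^-12
  A^-4 * (23 + 84*d^2 + 13*d^4) = 13*A^4 + 136 + 269*A^-4 + 136*A^-8 + 13*A^-12
  A^-6 * (27*d + 18*d^3) = -18 - 81*A^-4 - 81*A^-8 - 18*A^-12
  A^-8 * (2 + 8*d^2) = 8*A^-4 + 18*A^-8 + 8*A^-12
  A^-10 * (d) = -A^-8 - A^-12
Summing the groups: <K> = -A^20 + 3*A^16 - 5*A^12 + 6*A^8 - 7*A^4 + 7 - 5*A^-4 + 4*A^-8 - A^-12
Normalise by the writhe: (-A^3)^(-w) = (-A^3)^(4) = A^12, so f(A) = A^12 * <K> = -A^32 + 3*A^28 - 5*A^24 + 6*A^20 - 7*A^16 + 7*A^12 - 5*A^8 + 4*A^4 - 1.
Substitute A = t^(-1/4), i.e. A^e → t^(-e/4): V(t) = -1 + 4*t^-1 - 5*t^-2 + 7*t^-3 - 7*t^-4 + 6*t^-5 - 5*t^-6 + 3*t^-7 - t^-8

Answer: -1 + 4*t^-1 - 5*t^-2 + 7*t^-3 - 7*t^-4 + 6*t^-5 - 5*t^-6 + 3*t^-7 - t^-8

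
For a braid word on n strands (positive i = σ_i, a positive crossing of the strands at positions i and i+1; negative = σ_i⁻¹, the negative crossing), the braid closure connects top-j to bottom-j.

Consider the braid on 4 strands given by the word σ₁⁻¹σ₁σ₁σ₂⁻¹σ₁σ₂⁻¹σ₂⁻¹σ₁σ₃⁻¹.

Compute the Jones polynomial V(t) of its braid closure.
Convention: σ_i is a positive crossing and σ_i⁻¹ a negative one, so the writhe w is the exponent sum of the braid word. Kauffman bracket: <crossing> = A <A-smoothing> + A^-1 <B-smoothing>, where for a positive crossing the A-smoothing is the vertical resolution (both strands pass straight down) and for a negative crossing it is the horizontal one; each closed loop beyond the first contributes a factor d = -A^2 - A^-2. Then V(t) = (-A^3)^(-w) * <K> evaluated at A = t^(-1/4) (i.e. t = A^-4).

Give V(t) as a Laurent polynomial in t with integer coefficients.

The presented braid s1^-1 s1 s1 s2^-1 s1 s2^-1 s2^-1 s1 s3^-1 on 4 strands reduces by inverse Markov moves (closure unchanged at each step):
  Destabilize: the word has the form β·s3^-1 where s3^-1 occurs only as the final letter (β ∈ B_3); drop it and the last strand → 3 strands.
  Deconjugate: the word is γ·β·γ⁻¹ with γ = s1^-1 (prefix) and γ⁻¹ = s1 (suffix); strip both.
Reduced to β = s1 s1 s2^-1 s1 s2^-1 s2^-1 on 3 strands, 6 crossings.
Compute on β:
Braid: s1 s1 s2^-1 s1 s2^-1 s2^-1 on 3 strands, 6 crossings.
Writhe w = (#positive) - (#negative) = 3 - 3 = 0.
Computing the Kauffman bracket via state sum. There are 2^6 = 64 states.
Smooth each crossing (0=||, 1=⌣⌢); contribution A^(Σ sign_k(1-2s_k)) * d^(L-1).
Tabulate the states by total A-exponent and number of loops L (A-exp: L × count):
  A^6: L=4 ×1
  A^4: L=3 ×6
  A^2: L=2 ×14, L=4 ×1
  A^0: L=1 ×13, L=3 ×7
  A^-2: L=2 ×14, L=4 ×1
  A^-4: L=3 ×6
  A^-6: L=4 ×1
Each group contributes A^e * Σ count * d^(L-1):
Powers of d = -A^2 - A^-2: d^2 = A^4 + 2 + A^-4; d^3 = -A^6 - 3*A^2 - 3*A^-2 - A^-6.
  A^6 * (d^3) = -A^12 - 3*A^8 - 3*A^4 - 1
  A^4 * (6*d^2) = 6*A^8 + 12*A^4 + 6
  A^2 * (14*d + d^3) = -A^8 - 17*A^4 - 17 - A^-4
  A^0 * (13 + 7*d^2) = 7*A^4 + 27 + 7*A^-4
  A^-2 * (14*d + d^3) = -A^4 - 17 - 17*A^-4 - A^-8
  A^-4 * (6*d^2) = 6 + 12*A^-4 + 6*A^-8
  A^-6 * (d^3) = -1 - 3*A^-4 - 3*A^-8 - A^-12
Summing the groups: <K> = -A^12 + 2*A^8 - 2*A^4 + 3 - 2*A^-4 + 2*A^-8 - A^-12
Normalise by the writhe: (-A^3)^(-w) = (-A^3)^(0) = 1, so f(A) = 1 * <K> = -A^12 + 2*A^8 - 2*A^4 + 3 - 2*A^-4 + 2*A^-8 - A^-12.
Substitute A = t^(-1/4), i.e. A^e → t^(-e/4): V(t) = -t^3 + 2*t^2 - 2*t + 3 - 2*t^-1 + 2*t^-2 - t^-3

Answer: -t^3 + 2*t^2 - 2*t + 3 - 2*t^-1 + 2*t^-2 - t^-3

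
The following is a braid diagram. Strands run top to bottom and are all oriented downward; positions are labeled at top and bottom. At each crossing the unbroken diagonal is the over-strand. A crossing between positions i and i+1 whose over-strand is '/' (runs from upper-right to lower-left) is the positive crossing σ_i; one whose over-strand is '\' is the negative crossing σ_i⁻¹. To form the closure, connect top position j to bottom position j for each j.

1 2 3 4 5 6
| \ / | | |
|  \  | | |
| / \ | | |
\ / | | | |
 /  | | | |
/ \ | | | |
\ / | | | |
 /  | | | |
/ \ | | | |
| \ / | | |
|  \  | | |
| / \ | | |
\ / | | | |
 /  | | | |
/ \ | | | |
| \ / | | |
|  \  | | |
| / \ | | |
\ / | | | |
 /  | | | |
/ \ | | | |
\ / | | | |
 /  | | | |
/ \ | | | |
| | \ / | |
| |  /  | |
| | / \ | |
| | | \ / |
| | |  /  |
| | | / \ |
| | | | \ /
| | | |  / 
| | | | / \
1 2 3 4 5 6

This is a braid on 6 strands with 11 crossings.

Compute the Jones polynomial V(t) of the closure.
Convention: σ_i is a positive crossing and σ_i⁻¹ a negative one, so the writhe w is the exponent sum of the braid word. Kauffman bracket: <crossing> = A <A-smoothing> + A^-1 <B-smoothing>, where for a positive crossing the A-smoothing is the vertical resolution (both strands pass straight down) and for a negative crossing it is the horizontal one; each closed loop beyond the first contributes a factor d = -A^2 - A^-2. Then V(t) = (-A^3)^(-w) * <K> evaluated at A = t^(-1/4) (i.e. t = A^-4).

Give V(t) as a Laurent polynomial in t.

-t^6 + 3*t^5 - 5*t^4 + 6*t^3 - 6*t^2 + 6*t - 4 + 3*t^-1 - t^-2

Derivation:
Reading the diagram top to bottom ('/'-over between positions i,i+1 = s_i, '\'-over = s_i^-1): braid word = s2^-1 s1 s1 s2^-1 s1 s2^-1 s1 s1 s3 s4 s5.
The presented braid s2^-1 s1 s1 s2^-1 s1 s2^-1 s1 s1 s3 s4 s5 on 6 strands reduces by inverse Markov moves (closure unchanged at each step):
  Destabilize: the word has the form β·s5 where s5 occurs only as the final letter (β ∈ B_5); drop it and the last strand → 5 strands.
  Destabilize: the word has the form β·s4 where s4 occurs only as the final letter (β ∈ B_4); drop it and the last strand → 4 strands.
  Destabilize: the word has the form β·s3 where s3 occurs only as the final letter (β ∈ B_3); drop it and the last strand → 3 strands.
Reduced to β = s2^-1 s1 s1 s2^-1 s1 s2^-1 s1 s1 on 3 strands, 8 crossings.
Compute on β:
Braid: s2^-1 s1 s1 s2^-1 s1 s2^-1 s1 s1 on 3 strands, 8 crossings.
Writhe w = (#positive) - (#negative) = 5 - 3 = 2.
Computing the Kauffman bracket via state sum. There are 2^8 = 256 states.
Smooth each crossing (0=||, 1=⌣⌢); contribution A^(Σ sign_k(1-2s_k)) * d^(L-1).
Tabulate the states by total A-exponent and number of loops L (A-exp: L × count):
  A^8: L=4 ×1
  A^6: L=3 ×8
  A^4: L=2 ×26, L=4 ×2
  A^2: L=1 ×35, L=3 ×21
  A^0: L=2 ×63, L=4 ×7
  A^-2: L=3 ×55, L=5 ×1
  A^-4: L=4 ×28
  A^-6: L=5 ×8
  A^-8: L=6 ×1
Each group contributes A^e * Σ count * d^(L-1):
Powers of d = -A^2 - A^-2: d^2 = A^4 + 2 + A^-4; d^3 = -A^6 - 3*A^2 - 3*A^-2 - A^-6; d^4 = A^8 + 4*A^4 + 6 + 4*A^-4 + A^-8; d^5 = -A^10 - 5*A^6 - 10*A^2 - 10*A^-2 - 5*A^-6 - A^-10.
  A^8 * (d^3) = -A^14 - 3*A^10 - 3*A^6 - A^2
  A^6 * (8*d^2) = 8*A^10 + 16*A^6 + 8*A^2
  A^4 * (26*d + 2*d^3) = -2*A^10 - 32*A^6 - 32*A^2 - 2*A^-2
  A^2 * (35 + 21*d^2) = 21*A^6 + 77*A^2 + 21*A^-2
  A^0 * (63*d + 7*d^3) = -7*A^6 - 84*A^2 - 84*A^-2 - 7*A^-6
  A^-2 * (55*d^2 + d^4) = A^6 + 59*A^2 + 116*A^-2 + 59*A^-6 + A^-10
  A^-4 * (28*d^3) = -28*A^2 - 84*A^-2 - 84*A^-6 - 28*A^-10
  A^-6 * (8*d^4) = 8*A^2 + 32*A^-2 + 48*A^-6 + 32*A^-10 + 8*A^-14
  A^-8 * (d^5) = -A^2 - 5*A^-2 - 10*A^-6 - 10*A^-10 - 5*A^-14 - A^-18
Summing the groups: <K> = -A^14 + 3*A^10 - 4*A^6 + 6*A^2 - 6*A^-2 + 6*A^-6 - 5*A^-10 + 3*A^-14 - A^-18
Normalise by the writhe: (-A^3)^(-w) = (-A^3)^(-2) = A^-6, so f(A) = A^-6 * <K> = -A^8 + 3*A^4 - 4 + 6*A^-4 - 6*A^-8 + 6*A^-12 - 5*A^-16 + 3*A^-20 - A^-24.
Substitute A = t^(-1/4), i.e. A^e → t^(-e/4): V(t) = -t^6 + 3*t^5 - 5*t^4 + 6*t^3 - 6*t^2 + 6*t - 4 + 3*t^-1 - t^-2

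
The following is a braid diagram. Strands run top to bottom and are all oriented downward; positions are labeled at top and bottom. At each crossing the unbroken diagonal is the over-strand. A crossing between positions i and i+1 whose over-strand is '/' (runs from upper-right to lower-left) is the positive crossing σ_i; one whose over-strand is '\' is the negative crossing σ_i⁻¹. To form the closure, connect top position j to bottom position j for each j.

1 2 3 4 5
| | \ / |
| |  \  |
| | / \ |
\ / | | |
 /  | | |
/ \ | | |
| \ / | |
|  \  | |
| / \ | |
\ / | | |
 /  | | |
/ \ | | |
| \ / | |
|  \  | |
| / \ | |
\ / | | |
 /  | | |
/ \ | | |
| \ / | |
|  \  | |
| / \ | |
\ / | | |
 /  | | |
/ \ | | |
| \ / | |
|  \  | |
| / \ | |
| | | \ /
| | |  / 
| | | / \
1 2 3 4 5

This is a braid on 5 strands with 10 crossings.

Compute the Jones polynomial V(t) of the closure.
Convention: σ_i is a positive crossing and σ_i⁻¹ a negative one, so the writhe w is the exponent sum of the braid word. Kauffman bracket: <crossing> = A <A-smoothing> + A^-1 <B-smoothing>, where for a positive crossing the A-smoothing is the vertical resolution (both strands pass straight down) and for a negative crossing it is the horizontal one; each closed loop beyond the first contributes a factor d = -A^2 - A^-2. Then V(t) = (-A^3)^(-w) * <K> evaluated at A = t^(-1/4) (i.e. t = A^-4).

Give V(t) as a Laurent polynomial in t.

t^4 - 4*t^3 + 6*t^2 - 7*t + 9 - 7*t^-1 + 6*t^-2 - 4*t^-3 + t^-4

Derivation:
Reading the diagram top to bottom ('/'-over between positions i,i+1 = s_i, '\'-over = s_i^-1): braid word = s3^-1 s1 s2^-1 s1 s2^-1 s1 s2^-1 s1 s2^-1 s4.
The presented braid s3^-1 s1 s2^-1 s1 s2^-1 s1 s2^-1 s1 s2^-1 s4 on 5 strands reduces by inverse Markov moves (closure unchanged at each step):
  Destabilize: the word has the form β·s4 where s4 occurs only as the final letter (β ∈ B_4); drop it and the last strand → 4 strands.
Reduced to β = s3^-1 s1 s2^-1 s1 s2^-1 s1 s2^-1 s1 s2^-1 on 4 strands, 9 crossings.
Compute on β:
Braid: s3^-1 s1 s2^-1 s1 s2^-1 s1 s2^-1 s1 s2^-1 on 4 strands, 9 crossings.
Writhe w = (#positive) - (#negative) = 4 - 5 = -1.
Computing the Kauffman bracket via state sum. There are 2^9 = 512 states.
Smooth each crossing (0=||, 1=⌣⌢); contribution A^(Σ sign_k(1-2s_k)) * d^(L-1).
Tabulate the states by total A-exponent and number of loops L (A-exp: L × count):
  A^9: L=5 ×1
  A^7: L=4 ×8, L=6 ×1
  A^5: L=3 ×28, L=5 ×8
  A^3: L=2 ×52, L=4 ×32
  A^1: L=1 ×45, L=3 ×77, L=5 ×4
  A^-1: L=2 ×97, L=4 ×29
  A^-3: L=3 ×80, L=5 ×4
  A^-5: L=4 ×36
  A^-7: L=5 ×9
  A^-9: L=6 ×1
Each group contributes A^e * Σ count * d^(L-1):
Powers of d = -A^2 - A^-2: d^2 = A^4 + 2 + A^-4; d^3 = -A^6 - 3*A^2 - 3*A^-2 - A^-6; d^4 = A^8 + 4*A^4 + 6 + 4*A^-4 + A^-8; d^5 = -A^10 - 5*A^6 - 10*A^2 - 10*A^-2 - 5*A^-6 - A^-10.
  A^9 * (d^4) = A^17 + 4*A^13 + 6*A^9 + 4*A^5 + A
  A^7 * (8*d^3 + d^5) = -A^17 - 13*A^13 - 34*A^9 - 34*A^5 - 13*A - A^-3
  A^5 * (28*d^2 + 8*d^4) = 8*A^13 + 60*A^9 + 104*A^5 + 60*A + 8*A^-3
  A^3 * (52*d + 32*d^3) = -32*A^9 - 148*A^5 - 148*A - 32*A^-3
  A^1 * (45 + 77*d^2 + 4*d^4) = 4*A^9 + 93*A^5 + 223*A + 93*A^-3 + 4*A^-7
  A^-1 * (97*d + 29*d^3) = -29*A^5 - 184*A - 184*A^-3 - 29*A^-7
  A^-3 * (80*d^2 + 4*d^4) = 4*A^5 + 96*A + 184*A^-3 + 96*A^-7 + 4*A^-11
  A^-5 * (36*d^3) = -36*A - 108*A^-3 - 108*A^-7 - 36*A^-11
  A^-7 * (9*d^4) = 9*A + 36*A^-3 + 54*A^-7 + 36*A^-11 + 9*A^-15
  A^-9 * (d^5) = -A - 5*A^-3 - 10*A^-7 - 10*A^-11 - 5*A^-15 - A^-19
Summing the groups: <K> = -A^13 + 4*A^9 - 6*A^5 + 7*A - 9*A^-3 + 7*A^-7 - 6*A^-11 + 4*A^-15 - A^-19
Normalise by the writhe: (-A^3)^(-w) = (-A^3)^(1) = -A^3, so f(A) = -A^3 * <K> = A^16 - 4*A^12 + 6*A^8 - 7*A^4 + 9 - 7*A^-4 + 6*A^-8 - 4*A^-12 + A^-16.
Substitute A = t^(-1/4), i.e. A^e → t^(-e/4): V(t) = t^4 - 4*t^3 + 6*t^2 - 7*t + 9 - 7*t^-1 + 6*t^-2 - 4*t^-3 + t^-4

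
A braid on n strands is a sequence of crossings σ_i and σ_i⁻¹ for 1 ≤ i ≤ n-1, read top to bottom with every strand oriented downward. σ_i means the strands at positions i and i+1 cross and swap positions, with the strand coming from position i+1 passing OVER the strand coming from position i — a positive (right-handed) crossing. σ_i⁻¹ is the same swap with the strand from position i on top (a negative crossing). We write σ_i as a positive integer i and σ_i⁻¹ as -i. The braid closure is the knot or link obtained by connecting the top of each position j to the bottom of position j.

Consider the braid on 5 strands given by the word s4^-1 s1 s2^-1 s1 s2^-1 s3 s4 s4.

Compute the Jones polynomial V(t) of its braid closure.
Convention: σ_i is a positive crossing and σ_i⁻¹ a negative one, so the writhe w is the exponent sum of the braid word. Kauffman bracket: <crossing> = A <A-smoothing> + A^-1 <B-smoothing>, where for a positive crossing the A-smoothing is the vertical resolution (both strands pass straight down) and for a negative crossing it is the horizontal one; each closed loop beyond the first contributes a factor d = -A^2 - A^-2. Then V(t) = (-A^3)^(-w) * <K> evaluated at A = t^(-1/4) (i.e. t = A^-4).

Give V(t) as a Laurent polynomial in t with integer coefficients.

t^2 - t + 1 - t^-1 + t^-2

Derivation:
The presented braid s4^-1 s1 s2^-1 s1 s2^-1 s3 s4 s4 on 5 strands reduces by inverse Markov moves (closure unchanged at each step):
  Deconjugate: the word is γ·β·γ⁻¹ with γ = s4^-1 (prefix) and γ⁻¹ = s4 (suffix); strip both.
  Destabilize: the word has the form β·s4 where s4 occurs only as the final letter (β ∈ B_4); drop it and the last strand → 4 strands.
  Destabilize: the word has the form β·s3 where s3 occurs only as the final letter (β ∈ B_3); drop it and the last strand → 3 strands.
Reduced to β = s1 s2^-1 s1 s2^-1 on 3 strands, 4 crossings.
Compute on β:
Braid: s1 s2^-1 s1 s2^-1 on 3 strands, 4 crossings.
Writhe w = (#positive) - (#negative) = 2 - 2 = 0.
State-sum expansion of <K>. There are 2^4 = 16 states.
For each crossing: s=0 is the vertical smoothing, s=1 horizontal. Crossing k contributes A^(sign_k * (1 - 2*s_k)); loop factor d = -A^2 - A^-2.
  state 0000: A-exp=+0, loops=3, term = A^0 * d^2
  state 0001: A-exp=+2, loops=2, term = A^2 * d^1
  state 0010: A-exp=-2, loops=2, term = A^-2 * d^1
  state 0011: A-exp=+0, loops=1, term = A^0 * d^0
  state 0100: A-exp=+2, loops=2, term = A^2 * d^1
  state 0101: A-exp=+4, loops=3, term = A^4 * d^2
  state 0110: A-exp=+0, loops=1, term = A^0 * d^0
  state 0111: A-exp=+2, loops=2, term = A^2 * d^1
  state 1000: A-exp=-2, loops=2, term = A^-2 * d^1
  state 1001: A-exp=+0, loops=1, term = A^0 * d^0
  state 1010: A-exp=-4, loops=3, term = A^-4 * d^2
  state 1011: A-exp=-2, loops=2, term = A^-2 * d^1
  state 1100: A-exp=+0, loops=1, term = A^0 * d^0
  state 1101: A-exp=+2, loops=2, term = A^2 * d^1
  state 1110: A-exp=-2, loops=2, term = A^-2 * d^1
  state 1111: A-exp=+0, loops=1, term = A^0 * d^0
Collect the terms by A-exponent (count of states per loop number):
Powers of d = -A^2 - A^-2: d^2 = A^4 + 2 + A^-4.
  A^4 * (d^2) = A^8 + 2*A^4 + 1
  A^2 * (4*d) = -4*A^4 - 4
  A^0 * (5 + d^2) = A^4 + 7 + A^-4
  A^-2 * (4*d) = -4 - 4*A^-4
  A^-4 * (d^2) = 1 + 2*A^-4 + A^-8
Summing the groups: <K> = A^8 - A^4 + 1 - A^-4 + A^-8
Normalise by the writhe: (-A^3)^(-w) = (-A^3)^(0) = 1, so f(A) = 1 * <K> = A^8 - A^4 + 1 - A^-4 + A^-8.
Substitute A = t^(-1/4), i.e. A^e → t^(-e/4): V(t) = t^2 - t + 1 - t^-1 + t^-2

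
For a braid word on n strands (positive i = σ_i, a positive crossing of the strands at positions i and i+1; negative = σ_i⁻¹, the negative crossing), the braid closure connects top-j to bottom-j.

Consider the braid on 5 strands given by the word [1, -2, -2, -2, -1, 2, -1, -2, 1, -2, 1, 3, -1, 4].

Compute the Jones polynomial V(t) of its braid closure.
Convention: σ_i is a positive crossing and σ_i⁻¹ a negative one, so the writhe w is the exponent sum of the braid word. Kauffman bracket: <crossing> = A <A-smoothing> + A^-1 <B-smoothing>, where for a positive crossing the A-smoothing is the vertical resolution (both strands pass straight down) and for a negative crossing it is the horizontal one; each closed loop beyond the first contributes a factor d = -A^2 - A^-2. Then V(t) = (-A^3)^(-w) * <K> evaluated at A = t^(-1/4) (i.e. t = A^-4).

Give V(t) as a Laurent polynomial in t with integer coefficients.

-1 + 3*t^-1 - 3*t^-2 + 5*t^-3 - 5*t^-4 + 4*t^-5 - 3*t^-6 + 2*t^-7 - t^-8

Derivation:
The presented braid s1 s2^-1 s2^-1 s2^-1 s1^-1 s2 s1^-1 s2^-1 s1 s2^-1 s1 s3 s1^-1 s4 on 5 strands reduces by inverse Markov moves (closure unchanged at each step):
  Destabilize: the word has the form β·s4 where s4 occurs only as the final letter (β ∈ B_4); drop it and the last strand → 4 strands.
  Deconjugate: the word is γ·β·γ⁻¹ with γ = s1 (prefix) and γ⁻¹ = s1^-1 (suffix); strip both.
  Destabilize: the word has the form β·s3 where s3 occurs only as the final letter (β ∈ B_3); drop it and the last strand → 3 strands.
Reduced to β = s2^-1 s2^-1 s2^-1 s1^-1 s2 s1^-1 s2^-1 s1 s2^-1 s1 on 3 strands, 10 crossings.
Compute on β:
Braid: s2^-1 s2^-1 s2^-1 s1^-1 s2 s1^-1 s2^-1 s1 s2^-1 s1 on 3 strands, 10 crossings.
Writhe w = (#positive) - (#negative) = 3 - 7 = -4.
Enumerate smoothing states for the bracket polynomial. There are 2^10 = 1024 states.
Each crossing splits two ways (0=vertical, 1=horizontal). The state's weight is A^(#A-smoothings - #B-smoothings) * d^(loops - 1).
Tabulate the states by total A-exponent and number of loops L (A-exp: L × count):
  A^10: L=6 ×1
  A^8: L=5 ×10
  A^6: L=4 ×41, L=6 ×4
  A^4: L=3 ×88, L=5 ×31, L=7 ×1
  A^2: L=2 ×102, L=4 ×99, L=6 ×9
  A^0: L=1 ×54, L=3 ×162, L=5 ×36
  A^-2: L=2 ×134, L=4 ×74, L=6 ×2
  A^-4: L=1 ×30, L=3 ×82, L=5 ×8
  A^-6: L=2 ×32, L=4 ×13
  A^-8: L=1 ×3, L=3 ×7
  A^-10: L=2 ×1
Each group contributes A^e * Σ count * d^(L-1):
Powers of d = -A^2 - A^-2: d^2 = A^4 + 2 + A^-4; d^3 = -A^6 - 3*A^2 - 3*A^-2 - A^-6; d^4 = A^8 + 4*A^4 + 6 + 4*A^-4 + A^-8; d^5 = -A^10 - 5*A^6 - 10*A^2 - 10*A^-2 - 5*A^-6 - A^-10; d^6 = A^12 + 6*A^8 + 15*A^4 + 20 + 15*A^-4 + 6*A^-8 + A^-12.
  A^10 * (d^5) = -A^20 - 5*A^16 - 10*A^12 - 10*A^8 - 5*A^4 - 1
  A^8 * (10*d^4) = 10*A^16 + 40*A^12 + 60*A^8 + 40*A^4 + 10
  A^6 * (41*d^3 + 4*d^5) = -4*A^16 - 61*A^12 - 163*A^8 - 163*A^4 - 61 - 4*A^-4
  A^4 * (88*d^2 + 31*d^4 + d^6) = A^16 + 37*A^12 + 227*A^8 + 382*A^4 + 227 + 37*A^-4 + A^-8
  A^2 * (102*d + 99*d^3 + 9*d^5) = -9*A^12 - 144*A^8 - 489*A^4 - 489 - 144*A^-4 - 9*A^-8
  A^0 * (54 + 162*d^2 + 36*d^4) = 36*A^8 + 306*A^4 + 594 + 306*A^-4 + 36*A^-8
  A^-2 * (134*d + 74*d^3 + 2*d^5) = -2*A^8 - 84*A^4 - 376 - 376*A^-4 - 84*A^-8 - 2*A^-12
  A^-4 * (30 + 82*d^2 + 8*d^4) = 8*A^4 + 114 + 242*A^-4 + 114*A^-8 + 8*A^-12
  A^-6 * (32*d + 13*d^3) = -13 - 71*A^-4 - 71*A^-8 - 13*A^-12
  A^-8 * (3 + 7*d^2) = 7*A^-4 + 17*A^-8 + 7*A^-12
  A^-10 * (d) = -A^-8 - A^-12
Summing the groups: <K> = -A^20 + 2*A^16 - 3*A^12 + 4*A^8 - 5*A^4 + 5 - 3*A^-4 + 3*A^-8 - A^-12
Normalise by the writhe: (-A^3)^(-w) = (-A^3)^(4) = A^12, so f(A) = A^12 * <K> = -A^32 + 2*A^28 - 3*A^24 + 4*A^20 - 5*A^16 + 5*A^12 - 3*A^8 + 3*A^4 - 1.
Substitute A = t^(-1/4), i.e. A^e → t^(-e/4): V(t) = -1 + 3*t^-1 - 3*t^-2 + 5*t^-3 - 5*t^-4 + 4*t^-5 - 3*t^-6 + 2*t^-7 - t^-8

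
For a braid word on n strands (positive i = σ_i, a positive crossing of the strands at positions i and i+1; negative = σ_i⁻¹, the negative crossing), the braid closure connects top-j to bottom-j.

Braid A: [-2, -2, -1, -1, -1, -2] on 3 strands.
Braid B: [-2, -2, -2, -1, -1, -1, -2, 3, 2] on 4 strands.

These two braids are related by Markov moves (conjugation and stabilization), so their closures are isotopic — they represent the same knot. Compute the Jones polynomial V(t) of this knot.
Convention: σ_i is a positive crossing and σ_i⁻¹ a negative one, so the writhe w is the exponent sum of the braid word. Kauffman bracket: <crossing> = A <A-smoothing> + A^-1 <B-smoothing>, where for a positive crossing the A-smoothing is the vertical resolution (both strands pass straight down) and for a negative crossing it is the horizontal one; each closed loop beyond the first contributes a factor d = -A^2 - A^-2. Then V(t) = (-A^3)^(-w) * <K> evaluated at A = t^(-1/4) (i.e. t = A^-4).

t^-2 + 2*t^-4 - 2*t^-5 + t^-6 - 2*t^-7 + t^-8

Derivation:
Markov-equivalent braids have isotopic closures, hence identical knot invariants. Strip the Markov moves from each word to reach a common short braid β, then compute V(t) once on β.
Braid A: s2^-1 s2^-1 s1^-1 s1^-1 s1^-1 s2^-1 on 3 strands has no conjugating prefix/suffix or stabilization to strip; take β = s2^-1 s2^-1 s1^-1 s1^-1 s1^-1 s2^-1.
Braid B: s2^-1 s2^-1 s2^-1 s1^-1 s1^-1 s1^-1 s2^-1 s3 s2 on 4 strands reduces by inverse Markov moves (closure unchanged at each step):
  Deconjugate: the word is γ·β·γ⁻¹ with γ = s2^-1 (prefix) and γ⁻¹ = s2 (suffix); strip both.
  Destabilize: the word has the form β·s3 where s3 occurs only as the final letter (β ∈ B_3); drop it and the last strand → 3 strands.
Reduced to β = s2^-1 s2^-1 s1^-1 s1^-1 s1^-1 s2^-1 on 3 strands, 6 crossings.
Both give the same β = s2^-1 s2^-1 s1^-1 s1^-1 s1^-1 s2^-1 on 3 strands, so one state sum suffices:
Braid: s2^-1 s2^-1 s1^-1 s1^-1 s1^-1 s2^-1 on 3 strands, 6 crossings.
Writhe w = (#positive) - (#negative) = 0 - 6 = -6.
Computing the Kauffman bracket via state sum. There are 2^6 = 64 states.
Smooth each crossing (0=||, 1=⌣⌢); contribution A^(Σ sign_k(1-2s_k)) * d^(L-1).
Tabulate the states by total A-exponent and number of loops L (A-exp: L × count):
  A^6: L=5 ×1
  A^4: L=4 ×6
  A^2: L=3 ×15
  A^0: L=2 ×18, L=4 ×2
  A^-2: L=1 ×9, L=3 ×6
  A^-4: L=2 ×6
  A^-6: L=3 ×1
Each group contributes A^e * Σ count * d^(L-1):
Powers of d = -A^2 - A^-2: d^2 = A^4 + 2 + A^-4; d^3 = -A^6 - 3*A^2 - 3*A^-2 - A^-6; d^4 = A^8 + 4*A^4 + 6 + 4*A^-4 + A^-8.
  A^6 * (d^4) = A^14 + 4*A^10 + 6*A^6 + 4*A^2 + A^-2
  A^4 * (6*d^3) = -6*A^10 - 18*A^6 - 18*A^2 - 6*A^-2
  A^2 * (15*d^2) = 15*A^6 + 30*A^2 + 15*A^-2
  A^0 * (18*d + 2*d^3) = -2*A^6 - 24*A^2 - 24*A^-2 - 2*A^-6
  A^-2 * (9 + 6*d^2) = 6*A^2 + 21*A^-2 + 6*A^-6
  A^-4 * (6*d) = -6*A^-2 - 6*A^-6
  A^-6 * (d^2) = A^-2 + 2*A^-6 + A^-10
Summing the groups: <K> = A^14 - 2*A^10 + A^6 - 2*A^2 + 2*A^-2 + A^-10
Normalise by the writhe: (-A^3)^(-w) = (-A^3)^(6) = A^18, so f(A) = A^18 * <K> = A^32 - 2*A^28 + A^24 - 2*A^20 + 2*A^16 + A^8.
Substitute A = t^(-1/4), i.e. A^e → t^(-e/4): V(t) = t^-2 + 2*t^-4 - 2*t^-5 + t^-6 - 2*t^-7 + t^-8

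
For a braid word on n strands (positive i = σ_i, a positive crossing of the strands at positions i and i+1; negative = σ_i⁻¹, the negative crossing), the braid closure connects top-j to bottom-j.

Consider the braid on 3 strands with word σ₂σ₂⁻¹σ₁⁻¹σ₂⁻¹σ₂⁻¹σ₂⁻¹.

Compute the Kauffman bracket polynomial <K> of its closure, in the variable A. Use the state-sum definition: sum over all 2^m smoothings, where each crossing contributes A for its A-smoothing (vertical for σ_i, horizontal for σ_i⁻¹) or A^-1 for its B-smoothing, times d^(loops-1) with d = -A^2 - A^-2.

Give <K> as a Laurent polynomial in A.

-A^4 + 1 + A^-8

Derivation:
First cancel adjacent σ_i σ_i⁻¹ pairs (Reidemeister II — same braid, same closure): s2 s2^-1 s1^-1 s2^-1 s2^-1 s2^-1 → s1^-1 s2^-1 s2^-1 s2^-1.
Braid: s1^-1 s2^-1 s2^-1 s2^-1 on 3 strands, 4 crossings.
Writhe w = (#positive) - (#negative) = 0 - 4 = -4.
Computing the Kauffman bracket via state sum. There are 2^4 = 16 states.
Each crossing splits two ways (0=vertical, 1=horizontal). The state's weight is A^(#A-smoothings - #B-smoothings) * d^(loops - 1).
  state 0000: A-exp=-4, loops=3, term = A^-4 * d^2
  state 0001: A-exp=-2, loops=2, term = A^-2 * d^1
  state 0010: A-exp=-2, loops=2, term = A^-2 * d^1
  state 0011: A-exp=+0, loops=3, term = A^0 * d^2
  state 0100: A-exp=-2, loops=2, term = A^-2 * d^1
  state 0101: A-exp=+0, loops=3, term = A^0 * d^2
  state 0110: A-exp=+0, loops=3, term = A^0 * d^2
  state 0111: A-exp=+2, loops=4, term = A^2 * d^3
  state 1000: A-exp=-2, loops=2, term = A^-2 * d^1
  state 1001: A-exp=+0, loops=1, term = A^0 * d^0
  state 1010: A-exp=+0, loops=1, term = A^0 * d^0
  state 1011: A-exp=+2, loops=2, term = A^2 * d^1
  state 1100: A-exp=+0, loops=1, term = A^0 * d^0
  state 1101: A-exp=+2, loops=2, term = A^2 * d^1
  state 1110: A-exp=+2, loops=2, term = A^2 * d^1
  state 1111: A-exp=+4, loops=3, term = A^4 * d^2
Collect the terms by A-exponent (count of states per loop number):
Powers of d = -A^2 - A^-2: d^2 = A^4 + 2 + A^-4; d^3 = -A^6 - 3*A^2 - 3*A^-2 - A^-6.
  A^4 * (d^2) = A^8 + 2*A^4 + 1
  A^2 * (3*d + d^3) = -A^8 - 6*A^4 - 6 - A^-4
  A^0 * (3 + 3*d^2) = 3*A^4 + 9 + 3*A^-4
  A^-2 * (4*d) = -4 - 4*A^-4
  A^-4 * (d^2) = 1 + 2*A^-4 + A^-8
Summing the groups: <K> = -A^4 + 1 + A^-8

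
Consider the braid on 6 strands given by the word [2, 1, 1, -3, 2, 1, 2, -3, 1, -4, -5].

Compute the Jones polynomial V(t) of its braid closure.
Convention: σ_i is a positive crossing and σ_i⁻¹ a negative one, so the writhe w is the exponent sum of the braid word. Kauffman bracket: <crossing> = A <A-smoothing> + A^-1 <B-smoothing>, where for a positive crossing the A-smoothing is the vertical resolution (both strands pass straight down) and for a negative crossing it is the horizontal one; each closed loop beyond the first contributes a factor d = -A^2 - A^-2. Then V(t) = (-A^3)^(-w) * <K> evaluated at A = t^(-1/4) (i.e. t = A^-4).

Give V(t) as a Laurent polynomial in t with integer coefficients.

The presented braid s2 s1 s1 s3^-1 s2 s1 s2 s3^-1 s1 s4^-1 s5^-1 on 6 strands reduces by inverse Markov moves (closure unchanged at each step):
  Destabilize: the word has the form β·s5^-1 where s5^-1 occurs only as the final letter (β ∈ B_5); drop it and the last strand → 5 strands.
  Destabilize: the word has the form β·s4^-1 where s4^-1 occurs only as the final letter (β ∈ B_4); drop it and the last strand → 4 strands.
Reduced to β = s2 s1 s1 s3^-1 s2 s1 s2 s3^-1 s1 on 4 strands, 9 crossings.
Compute on β:
Braid: s2 s1 s1 s3^-1 s2 s1 s2 s3^-1 s1 on 4 strands, 9 crossings.
Writhe w = (#positive) - (#negative) = 7 - 2 = 5.
Computing the Kauffman bracket via state sum. There are 2^9 = 512 states.
For each crossing: s=0 is the vertical smoothing, s=1 horizontal. Crossing k contributes A^(sign_k * (1 - 2*s_k)); loop factor d = -A^2 - A^-2.
Tabulate the states by total A-exponent and number of loops L (A-exp: L × count):
  A^9: L=4 ×1
  A^7: L=3 ×9
  A^5: L=2 ×28, L=4 ×8
  A^3: L=1 ×32, L=3 ×48, L=5 ×4
  A^1: L=2 ×91, L=4 ×34, L=6 ×1
  A^-1: L=1 ×23, L=3 ×92, L=5 ×11
  A^-3: L=2 ×43, L=4 ×40, L=6 ×1
  A^-5: L=1 ×4, L=3 ×26, L=5 ×6
  A^-7: L=2 ×4, L=4 ×5
  A^-9: L=3 ×1
Each group contributes A^e * Σ count * d^(L-1):
Powers of d = -A^2 - A^-2: d^2 = A^4 + 2 + A^-4; d^3 = -A^6 - 3*A^2 - 3*A^-2 - A^-6; d^4 = A^8 + 4*A^4 + 6 + 4*A^-4 + A^-8; d^5 = -A^10 - 5*A^6 - 10*A^2 - 10*A^-2 - 5*A^-6 - A^-10.
  A^9 * (d^3) = -A^15 - 3*A^11 - 3*A^7 - A^3
  A^7 * (9*d^2) = 9*A^11 + 18*A^7 + 9*A^3
  A^5 * (28*d + 8*d^3) = -8*A^11 - 52*A^7 - 52*A^3 - 8*A^-1
  A^3 * (32 + 48*d^2 + 4*d^4) = 4*A^11 + 64*A^7 + 152*A^3 + 64*A^-1 + 4*A^-5
  A^1 * (91*d + 34*d^3 + d^5) = -A^11 - 39*A^7 - 203*A^3 - 203*A^-1 - 39*A^-5 - A^-9
  A^-1 * (23 + 92*d^2 + 11*d^4) = 11*A^7 + 136*A^3 + 273*A^-1 + 136*A^-5 + 11*A^-9
  A^-3 * (43*d + 40*d^3 + d^5) = -A^7 - 45*A^3 - 173*A^-1 - 173*A^-5 - 45*A^-9 - A^-13
  A^-5 * (4 + 26*d^2 + 6*d^4) = 6*A^3 + 50*A^-1 + 92*A^-5 + 50*A^-9 + 6*A^-13
  A^-7 * (4*d + 5*d^3) = -5*A^-1 - 19*A^-5 - 19*A^-9 - 5*A^-13
  A^-9 * (d^2) = A^-5 + 2*A^-9 + A^-13
Summing the groups: <K> = -A^15 + A^11 - 2*A^7 + 2*A^3 - 2*A^-1 + 2*A^-5 - 2*A^-9 + A^-13
Normalise by the writhe: (-A^3)^(-w) = (-A^3)^(-5) = -A^-15, so f(A) = -A^-15 * <K> = 1 - A^-4 + 2*A^-8 - 2*A^-12 + 2*A^-16 - 2*A^-20 + 2*A^-24 - A^-28.
Substitute A = t^(-1/4), i.e. A^e → t^(-e/4): V(t) = -t^7 + 2*t^6 - 2*t^5 + 2*t^4 - 2*t^3 + 2*t^2 - t + 1

Answer: -t^7 + 2*t^6 - 2*t^5 + 2*t^4 - 2*t^3 + 2*t^2 - t + 1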